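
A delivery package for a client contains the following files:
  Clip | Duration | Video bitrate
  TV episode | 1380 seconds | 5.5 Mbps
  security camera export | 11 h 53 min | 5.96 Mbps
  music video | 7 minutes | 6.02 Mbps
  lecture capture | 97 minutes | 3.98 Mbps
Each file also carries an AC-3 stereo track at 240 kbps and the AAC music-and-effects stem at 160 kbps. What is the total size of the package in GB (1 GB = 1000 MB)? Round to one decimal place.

Audio total: 240 + 160 = 400 kbps = 0.400 Mbps.
TV episode: 5.900 Mbps × 1380 s = 8142.0 Mb
security camera export: 6.360 Mbps × 42780 s = 272080.8 Mb
music video: 6.420 Mbps × 420 s = 2696.4 Mb
lecture capture: 4.380 Mbps × 5820 s = 25491.6 Mb
Total: 308410.8 Mb = 38551.3 MB.
= 38.55 GB.

38.6 GB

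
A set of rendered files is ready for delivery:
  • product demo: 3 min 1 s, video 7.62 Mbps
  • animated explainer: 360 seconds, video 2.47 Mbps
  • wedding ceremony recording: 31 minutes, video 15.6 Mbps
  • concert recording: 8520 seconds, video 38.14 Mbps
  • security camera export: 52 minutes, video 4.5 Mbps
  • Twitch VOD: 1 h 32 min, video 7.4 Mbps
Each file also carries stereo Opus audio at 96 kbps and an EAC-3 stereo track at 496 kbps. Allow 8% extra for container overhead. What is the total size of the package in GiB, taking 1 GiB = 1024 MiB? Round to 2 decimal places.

53.15 GiB

Audio total: 96 + 496 = 592 kbps = 0.592 Mbps.
product demo: 8.212 Mbps × 181 s × 1.08 = 1605.3 Mb
animated explainer: 3.062 Mbps × 360 s × 1.08 = 1190.5 Mb
wedding ceremony recording: 16.192 Mbps × 1860 s × 1.08 = 32526.5 Mb
concert recording: 38.732 Mbps × 8520 s × 1.08 = 356396.4 Mb
security camera export: 5.092 Mbps × 3120 s × 1.08 = 17158.0 Mb
Twitch VOD: 7.992 Mbps × 5520 s × 1.08 = 47645.1 Mb
Total: 456521.8 Mb = 57065.2 MB.
= 53.15 GiB.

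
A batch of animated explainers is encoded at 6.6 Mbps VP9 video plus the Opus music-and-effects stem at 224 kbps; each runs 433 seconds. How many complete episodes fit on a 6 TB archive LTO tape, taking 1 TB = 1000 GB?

16244

Audio: 224 kbps = 0.224 Mbps.
Total bitrate: 6.824 Mbps.
Per item: 6.824 Mbps × 433 s = 2,955 Mb = 369.3 MB.
Capacity: 6 TB = 48,000,000 Mb; 16244.80 items → 16244 complete.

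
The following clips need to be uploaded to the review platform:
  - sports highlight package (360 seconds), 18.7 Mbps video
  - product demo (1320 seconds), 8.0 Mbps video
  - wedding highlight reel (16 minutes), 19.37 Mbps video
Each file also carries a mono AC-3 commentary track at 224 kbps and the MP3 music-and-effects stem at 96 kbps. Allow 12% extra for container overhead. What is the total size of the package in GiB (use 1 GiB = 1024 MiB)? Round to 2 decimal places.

Audio total: 224 + 96 = 320 kbps = 0.320 Mbps.
sports highlight package: 19.020 Mbps × 360 s × 1.12 = 7668.9 Mb
product demo: 8.320 Mbps × 1320 s × 1.12 = 12300.3 Mb
wedding highlight reel: 19.690 Mbps × 960 s × 1.12 = 21170.7 Mb
Total: 41139.8 Mb = 5142.5 MB.
= 4.789 GiB.

4.79 GiB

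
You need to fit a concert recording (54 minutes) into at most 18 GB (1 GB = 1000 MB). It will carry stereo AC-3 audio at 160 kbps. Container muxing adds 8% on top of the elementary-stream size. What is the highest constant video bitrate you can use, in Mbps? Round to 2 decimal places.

40.99 Mbps

Budget: 18 GB = 144000.0 Mb.
Stream payload after overhead: 144000.0 / 1.08 = 133333.3 Mb.
54 min = 3240 s
Total bitrate budget: 133333.3 Mb / 3240 s = 41.152 Mbps.
Audio: 160 kbps = 0.160 Mbps.
Video: 41.152 − 0.160 = 40.992 Mbps.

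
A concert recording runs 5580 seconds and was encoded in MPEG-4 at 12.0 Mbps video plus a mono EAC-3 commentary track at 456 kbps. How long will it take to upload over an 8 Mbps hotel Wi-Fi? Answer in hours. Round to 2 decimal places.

2.41 hours

Audio: 456 kbps = 0.456 Mbps.
Total bitrate: 12.456 Mbps.
File: 12.456 Mbps × 5580 s = 69504.5 Mb.
At 8 Mbps: 69504.5 / 8 = 8688.1 s ≈ 2.41 hours.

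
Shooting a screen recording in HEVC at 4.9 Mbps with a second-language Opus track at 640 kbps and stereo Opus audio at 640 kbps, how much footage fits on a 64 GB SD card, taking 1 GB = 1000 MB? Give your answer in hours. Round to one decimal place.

23.0 hours

Audio total: 640 + 640 = 1280 kbps = 1.280 Mbps.
Total bitrate: 4.9 + 1.280 = 6.180 Mbps.
Capacity: 64 GB = 512,000 Mb.
Recording time: 512,000 / 6.180 = 82,848 s ≈ 23.0 hours.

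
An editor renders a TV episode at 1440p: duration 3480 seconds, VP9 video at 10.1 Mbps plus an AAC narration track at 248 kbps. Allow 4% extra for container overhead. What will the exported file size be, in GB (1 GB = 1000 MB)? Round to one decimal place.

4.7 GB

Audio: 248 kbps = 0.248 Mbps.
Total bitrate: 10.1 + 0.248 = 10.348 Mbps.
Stream data: 10.348 Mbps × 3480 s = 36011.0 Mb.
With 4% container overhead: ×1.04.
37,451 Mb ÷ 8 = 4,681 MB → 4.681 GB.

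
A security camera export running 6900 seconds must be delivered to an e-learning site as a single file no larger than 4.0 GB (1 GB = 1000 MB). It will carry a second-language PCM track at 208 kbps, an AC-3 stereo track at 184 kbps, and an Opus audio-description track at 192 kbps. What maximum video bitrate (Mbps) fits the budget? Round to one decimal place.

Budget: 4.0 GB = 32000.0 Mb.
Total bitrate budget: 32000.0 Mb / 6900 s = 4.638 Mbps.
Audio total: 208 + 184 + 192 = 584 kbps = 0.584 Mbps.
Video: 4.638 − 0.584 = 4.054 Mbps.

4.1 Mbps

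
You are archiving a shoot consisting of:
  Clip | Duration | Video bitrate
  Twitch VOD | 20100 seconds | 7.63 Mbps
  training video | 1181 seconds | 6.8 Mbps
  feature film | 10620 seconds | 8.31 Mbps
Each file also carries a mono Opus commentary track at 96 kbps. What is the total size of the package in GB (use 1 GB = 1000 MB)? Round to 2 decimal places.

Audio: 96 kbps = 0.096 Mbps.
Twitch VOD: 7.726 Mbps × 20100 s = 155292.6 Mb
training video: 6.896 Mbps × 1181 s = 8144.2 Mb
feature film: 8.406 Mbps × 10620 s = 89271.7 Mb
Total: 252708.5 Mb = 31588.6 MB.
= 31.59 GB.

31.59 GB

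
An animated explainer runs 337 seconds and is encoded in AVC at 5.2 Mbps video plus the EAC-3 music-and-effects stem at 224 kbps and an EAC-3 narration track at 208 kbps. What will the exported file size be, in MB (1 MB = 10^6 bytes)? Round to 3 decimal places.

Audio total: 224 + 208 = 432 kbps = 0.432 Mbps.
Total bitrate: 5.2 + 0.432 = 5.632 Mbps.
Stream data: 5.632 Mbps × 337 s = 1898.0 Mb.
1,898 Mb ÷ 8 = 237.2 MB → 237.2 MB.

237.248 MB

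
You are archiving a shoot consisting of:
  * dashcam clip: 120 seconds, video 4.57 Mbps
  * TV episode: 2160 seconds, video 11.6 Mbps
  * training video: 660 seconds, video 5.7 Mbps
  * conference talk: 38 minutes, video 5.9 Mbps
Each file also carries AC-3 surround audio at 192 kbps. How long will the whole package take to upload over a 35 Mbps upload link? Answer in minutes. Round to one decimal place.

Audio: 192 kbps = 0.192 Mbps.
dashcam clip: 4.762 Mbps × 120 s = 571.4 Mb
TV episode: 11.792 Mbps × 2160 s = 25470.7 Mb
training video: 5.892 Mbps × 660 s = 3888.7 Mb
conference talk: 6.092 Mbps × 2280 s = 13889.8 Mb
Total: 43820.6 Mb = 5477.6 MB.
At 35 Mbps: 43820.6 / 35 = 1252 s ≈ 20.9 minutes.

20.9 minutes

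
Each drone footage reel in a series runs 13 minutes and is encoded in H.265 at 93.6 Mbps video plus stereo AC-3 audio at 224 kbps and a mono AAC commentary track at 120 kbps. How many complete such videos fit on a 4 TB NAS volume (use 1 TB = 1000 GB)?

436

13 min = 780 s
Audio total: 224 + 120 = 344 kbps = 0.344 Mbps.
Total bitrate: 93.944 Mbps.
Per item: 93.944 Mbps × 780 s = 73,276 Mb = 9,160 MB.
Capacity: 4 TB = 32,000,000 Mb; 436.70 items → 436 complete.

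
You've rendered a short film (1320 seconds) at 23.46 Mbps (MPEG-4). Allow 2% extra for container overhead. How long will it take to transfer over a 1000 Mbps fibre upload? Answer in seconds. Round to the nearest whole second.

32 seconds

File: 23.460 Mbps × 1320 s = 30967.2 Mb.
With 2% container overhead: ×1.02. → 31586.5 Mb.
At 1000 Mbps: 31586.5 / 1000 = 31.6 s ≈ 31.6 seconds.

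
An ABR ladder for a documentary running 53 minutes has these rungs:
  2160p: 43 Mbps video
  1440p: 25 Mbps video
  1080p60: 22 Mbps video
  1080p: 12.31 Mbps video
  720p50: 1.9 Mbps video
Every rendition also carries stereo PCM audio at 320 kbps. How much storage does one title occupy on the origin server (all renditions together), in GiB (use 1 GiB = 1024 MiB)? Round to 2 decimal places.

39.17 GiB

53 min = 3180 s
Audio: 320 kbps = 0.320 Mbps.
Sum of rendition bitrates: (43+0.320) + (25+0.320) + (22+0.320) + (12.31+0.320) + (1.9+0.320) = 105.810 Mbps.
× 3180 s = 336,476 Mb = 42,059 MB = 39.17 GiB.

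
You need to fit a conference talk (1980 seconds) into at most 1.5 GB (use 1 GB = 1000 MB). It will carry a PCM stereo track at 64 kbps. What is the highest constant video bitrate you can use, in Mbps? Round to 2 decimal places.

Budget: 1.5 GB = 12000.0 Mb.
Total bitrate budget: 12000.0 Mb / 1980 s = 6.061 Mbps.
Audio: 64 kbps = 0.064 Mbps.
Video: 6.061 − 0.064 = 5.997 Mbps.

6.00 Mbps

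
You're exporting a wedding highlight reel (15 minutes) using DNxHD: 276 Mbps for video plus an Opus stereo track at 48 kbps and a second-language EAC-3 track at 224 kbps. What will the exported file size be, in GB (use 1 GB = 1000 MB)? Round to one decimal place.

15 min = 900 s
Audio total: 48 + 224 = 272 kbps = 0.272 Mbps.
Total bitrate: 276 + 0.272 = 276.272 Mbps.
Stream data: 276.272 Mbps × 900 s = 248644.8 Mb.
248,645 Mb ÷ 8 = 31,081 MB → 31.08 GB.

31.1 GB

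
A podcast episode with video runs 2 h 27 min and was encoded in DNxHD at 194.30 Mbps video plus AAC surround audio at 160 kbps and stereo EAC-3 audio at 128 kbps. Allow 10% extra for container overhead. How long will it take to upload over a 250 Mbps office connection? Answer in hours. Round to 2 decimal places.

2 h 27 min = 147 min = 8820 s
Audio total: 160 + 128 = 288 kbps = 0.288 Mbps.
Total bitrate: 194.588 Mbps.
File: 194.588 Mbps × 8820 s = 1716266.2 Mb.
With 10% container overhead: ×1.10. → 1887892.8 Mb.
At 250 Mbps: 1887892.8 / 250 = 7551.6 s ≈ 2.1 hours.

2.10 hours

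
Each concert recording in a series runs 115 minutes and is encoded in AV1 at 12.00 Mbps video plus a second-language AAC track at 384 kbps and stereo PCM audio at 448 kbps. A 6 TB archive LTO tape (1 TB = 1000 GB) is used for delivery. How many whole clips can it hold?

115 min = 6900 s
Audio total: 384 + 448 = 832 kbps = 0.832 Mbps.
Total bitrate: 12.832 Mbps.
Per item: 12.832 Mbps × 6900 s = 88,541 Mb = 11,068 MB.
Capacity: 6 TB = 48,000,000 Mb; 542.12 items → 542 complete.

542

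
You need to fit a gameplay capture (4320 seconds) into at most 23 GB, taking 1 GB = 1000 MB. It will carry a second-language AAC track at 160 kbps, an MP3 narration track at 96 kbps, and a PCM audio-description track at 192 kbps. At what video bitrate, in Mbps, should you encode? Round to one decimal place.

Budget: 23 GB = 184000.0 Mb.
Total bitrate budget: 184000.0 Mb / 4320 s = 42.593 Mbps.
Audio total: 160 + 96 + 192 = 448 kbps = 0.448 Mbps.
Video: 42.593 − 0.448 = 42.145 Mbps.

42.1 Mbps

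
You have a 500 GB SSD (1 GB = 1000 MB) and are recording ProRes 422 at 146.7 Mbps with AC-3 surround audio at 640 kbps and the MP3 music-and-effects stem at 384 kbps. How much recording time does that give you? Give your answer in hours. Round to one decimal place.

Audio total: 640 + 384 = 1024 kbps = 1.024 Mbps.
Total bitrate: 146.7 + 1.024 = 147.724 Mbps.
Capacity: 500 GB = 4,000,000 Mb.
Recording time: 4,000,000 / 147.724 = 27,078 s ≈ 7.52 hours.

7.5 hours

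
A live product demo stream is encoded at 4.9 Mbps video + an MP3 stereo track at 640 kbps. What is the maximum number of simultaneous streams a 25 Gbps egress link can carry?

Audio: 640 kbps = 0.640 Mbps.
Per-viewer media rate: 5.540 Mbps.
25 Gbps = 25,000 Mbps; 25,000 / 5.540 = 4512.64 → 4512 viewers.

4512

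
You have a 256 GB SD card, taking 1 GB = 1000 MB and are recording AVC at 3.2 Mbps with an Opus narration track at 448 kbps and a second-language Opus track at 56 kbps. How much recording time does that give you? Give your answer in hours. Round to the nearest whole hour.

154 hours

Audio total: 448 + 56 = 504 kbps = 0.504 Mbps.
Total bitrate: 3.2 + 0.504 = 3.704 Mbps.
Capacity: 256 GB = 2,048,000 Mb.
Recording time: 2,048,000 / 3.704 = 552,916 s ≈ 154 hours.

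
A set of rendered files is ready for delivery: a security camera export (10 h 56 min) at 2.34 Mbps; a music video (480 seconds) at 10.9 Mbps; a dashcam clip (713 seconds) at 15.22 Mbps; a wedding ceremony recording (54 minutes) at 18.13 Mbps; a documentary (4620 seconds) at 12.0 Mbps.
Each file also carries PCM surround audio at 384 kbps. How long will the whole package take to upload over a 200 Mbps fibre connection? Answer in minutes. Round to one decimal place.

Audio: 384 kbps = 0.384 Mbps.
security camera export: 2.724 Mbps × 39360 s = 107216.6 Mb
music video: 11.284 Mbps × 480 s = 5416.3 Mb
dashcam clip: 15.604 Mbps × 713 s = 11125.7 Mb
wedding ceremony recording: 18.514 Mbps × 3240 s = 59985.4 Mb
documentary: 12.384 Mbps × 4620 s = 57214.1 Mb
Total: 240958.1 Mb = 30119.8 MB.
At 200 Mbps: 240958.1 / 200 = 1205 s ≈ 20.1 minutes.

20.1 minutes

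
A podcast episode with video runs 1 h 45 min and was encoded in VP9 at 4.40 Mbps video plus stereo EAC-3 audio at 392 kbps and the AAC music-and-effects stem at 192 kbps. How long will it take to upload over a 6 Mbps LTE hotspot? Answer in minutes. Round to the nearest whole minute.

87 minutes

1 h 45 min = 105 min = 6300 s
Audio total: 392 + 192 = 584 kbps = 0.584 Mbps.
Total bitrate: 4.984 Mbps.
File: 4.984 Mbps × 6300 s = 31399.2 Mb.
At 6 Mbps: 31399.2 / 6 = 5233.2 s ≈ 87.2 minutes.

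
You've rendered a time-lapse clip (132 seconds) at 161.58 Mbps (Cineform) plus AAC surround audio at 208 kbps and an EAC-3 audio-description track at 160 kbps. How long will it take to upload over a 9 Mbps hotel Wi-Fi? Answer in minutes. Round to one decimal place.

39.6 minutes

Audio total: 208 + 160 = 368 kbps = 0.368 Mbps.
Total bitrate: 161.948 Mbps.
File: 161.948 Mbps × 132 s = 21377.1 Mb.
At 9 Mbps: 21377.1 / 9 = 2375.2 s ≈ 39.6 minutes.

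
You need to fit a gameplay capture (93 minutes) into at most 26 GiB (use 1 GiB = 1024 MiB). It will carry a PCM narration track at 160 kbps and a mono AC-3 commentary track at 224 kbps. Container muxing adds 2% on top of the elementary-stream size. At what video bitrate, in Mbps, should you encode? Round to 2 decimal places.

38.86 Mbps

Budget: 26 GiB = 223338.3 Mb.
Stream payload after overhead: 223338.3 / 1.02 = 218959.1 Mb.
93 min = 5580 s
Total bitrate budget: 218959.1 Mb / 5580 s = 39.240 Mbps.
Audio total: 160 + 224 = 384 kbps = 0.384 Mbps.
Video: 39.240 − 0.384 = 38.856 Mbps.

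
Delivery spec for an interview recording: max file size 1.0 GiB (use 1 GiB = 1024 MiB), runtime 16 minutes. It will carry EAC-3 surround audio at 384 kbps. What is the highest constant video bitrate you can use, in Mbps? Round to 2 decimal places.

Budget: 1.0 GiB = 8589.9 Mb.
16 min = 960 s
Total bitrate budget: 8589.9 Mb / 960 s = 8.948 Mbps.
Audio: 384 kbps = 0.384 Mbps.
Video: 8.948 − 0.384 = 8.564 Mbps.

8.56 Mbps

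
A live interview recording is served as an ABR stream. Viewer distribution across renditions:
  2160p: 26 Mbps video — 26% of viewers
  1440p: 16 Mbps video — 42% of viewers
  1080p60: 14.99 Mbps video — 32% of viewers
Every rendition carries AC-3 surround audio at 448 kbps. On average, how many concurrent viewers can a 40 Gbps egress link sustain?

Audio: 448 kbps = 0.448 Mbps.
Average per-viewer bitrate: 0.26×26.448 + 0.42×16.448 + 0.32×15.438 = 18.725 Mbps.
40 Gbps = 40,000 Mbps; 40,000 / 18.725 = 2136.20 → 2136.

2136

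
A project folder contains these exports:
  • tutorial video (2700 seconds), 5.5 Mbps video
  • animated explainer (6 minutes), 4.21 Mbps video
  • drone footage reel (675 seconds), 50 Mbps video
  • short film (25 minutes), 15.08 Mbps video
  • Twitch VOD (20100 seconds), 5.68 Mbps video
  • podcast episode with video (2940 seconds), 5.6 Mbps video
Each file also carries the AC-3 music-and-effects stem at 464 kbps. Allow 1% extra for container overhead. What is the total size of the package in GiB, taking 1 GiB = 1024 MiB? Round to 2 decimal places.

25.45 GiB

Audio: 464 kbps = 0.464 Mbps.
tutorial video: 5.964 Mbps × 2700 s × 1.01 = 16263.8 Mb
animated explainer: 4.674 Mbps × 360 s × 1.01 = 1699.5 Mb
drone footage reel: 50.464 Mbps × 675 s × 1.01 = 34403.8 Mb
short film: 15.544 Mbps × 1500 s × 1.01 = 23549.2 Mb
Twitch VOD: 6.144 Mbps × 20100 s × 1.01 = 124729.3 Mb
podcast episode with video: 6.064 Mbps × 2940 s × 1.01 = 18006.4 Mb
Total: 218652.1 Mb = 27331.5 MB.
= 25.45 GiB.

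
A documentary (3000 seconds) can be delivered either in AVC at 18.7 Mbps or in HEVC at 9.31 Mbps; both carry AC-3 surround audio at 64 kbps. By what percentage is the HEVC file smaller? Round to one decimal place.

50.0%

Audio: 64 kbps = 0.064 Mbps.
AVC: 18.764 Mbps × 3000 s = 56292.0 Mb = 6.553 GiB.
HEVC: 9.374 Mbps × 3000 s = 28122.0 Mb = 3.274 GiB.
Reduction: (1 − 3.274/6.553) × 100 = 50.04%.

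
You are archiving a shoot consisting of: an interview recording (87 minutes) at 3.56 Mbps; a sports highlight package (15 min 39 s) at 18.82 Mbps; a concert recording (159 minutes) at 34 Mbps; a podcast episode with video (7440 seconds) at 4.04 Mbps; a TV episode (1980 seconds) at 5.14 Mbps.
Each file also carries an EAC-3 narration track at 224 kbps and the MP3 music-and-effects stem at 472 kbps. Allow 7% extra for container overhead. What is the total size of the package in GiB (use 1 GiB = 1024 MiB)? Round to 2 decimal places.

Audio total: 224 + 472 = 696 kbps = 0.696 Mbps.
interview recording: 4.256 Mbps × 5220 s × 1.07 = 23771.5 Mb
sports highlight package: 19.516 Mbps × 939 s × 1.07 = 19608.3 Mb
concert recording: 34.696 Mbps × 9540 s × 1.07 = 354169.8 Mb
podcast episode with video: 4.736 Mbps × 7440 s × 1.07 = 37702.3 Mb
TV episode: 5.836 Mbps × 1980 s × 1.07 = 12364.1 Mb
Total: 447616.1 Mb = 55952.0 MB.
= 52.11 GiB.

52.11 GiB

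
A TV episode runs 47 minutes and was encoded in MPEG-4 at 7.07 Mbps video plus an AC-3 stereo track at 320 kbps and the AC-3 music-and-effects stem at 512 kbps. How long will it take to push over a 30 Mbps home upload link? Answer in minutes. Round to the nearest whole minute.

12 minutes

47 min = 2820 s
Audio total: 320 + 512 = 832 kbps = 0.832 Mbps.
Total bitrate: 7.902 Mbps.
File: 7.902 Mbps × 2820 s = 22283.6 Mb.
At 30 Mbps: 22283.6 / 30 = 742.8 s ≈ 12.4 minutes.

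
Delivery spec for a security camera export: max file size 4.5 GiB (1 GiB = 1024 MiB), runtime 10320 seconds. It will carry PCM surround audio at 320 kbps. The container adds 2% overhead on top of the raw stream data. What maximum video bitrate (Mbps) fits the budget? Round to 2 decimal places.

3.35 Mbps

Budget: 4.5 GiB = 38654.7 Mb.
Stream payload after overhead: 38654.7 / 1.02 = 37896.8 Mb.
Total bitrate budget: 37896.8 Mb / 10320 s = 3.672 Mbps.
Audio: 320 kbps = 0.320 Mbps.
Video: 3.672 − 0.320 = 3.352 Mbps.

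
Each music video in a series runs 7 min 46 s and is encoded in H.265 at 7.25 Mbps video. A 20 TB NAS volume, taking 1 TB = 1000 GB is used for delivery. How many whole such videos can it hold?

7 min 46 s = 466 s
Per item: 7.250 Mbps × 466 s = 3,378 Mb = 422.3 MB.
Capacity: 20 TB = 160,000,000 Mb; 47358.30 items → 47358 complete.

47358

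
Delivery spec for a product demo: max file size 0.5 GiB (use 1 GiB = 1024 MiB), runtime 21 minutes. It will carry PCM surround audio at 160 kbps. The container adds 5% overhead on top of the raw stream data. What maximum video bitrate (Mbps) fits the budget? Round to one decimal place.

Budget: 0.5 GiB = 4295.0 Mb.
Stream payload after overhead: 4295.0 / 1.05 = 4090.4 Mb.
21 min = 1260 s
Total bitrate budget: 4090.4 Mb / 1260 s = 3.246 Mbps.
Audio: 160 kbps = 0.160 Mbps.
Video: 3.246 − 0.160 = 3.086 Mbps.

3.1 Mbps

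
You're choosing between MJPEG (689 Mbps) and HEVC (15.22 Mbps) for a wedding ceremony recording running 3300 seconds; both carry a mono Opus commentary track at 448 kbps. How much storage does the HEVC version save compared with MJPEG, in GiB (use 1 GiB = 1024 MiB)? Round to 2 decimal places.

258.85 GiB

Audio: 448 kbps = 0.448 Mbps.
MJPEG: 689.448 Mbps × 3300 s = 2275178.4 Mb = 264.866 GiB.
HEVC: 15.668 Mbps × 3300 s = 51704.4 Mb = 6.019 GiB.
Saving: 264.866 − 6.019 = 258.846 GiB.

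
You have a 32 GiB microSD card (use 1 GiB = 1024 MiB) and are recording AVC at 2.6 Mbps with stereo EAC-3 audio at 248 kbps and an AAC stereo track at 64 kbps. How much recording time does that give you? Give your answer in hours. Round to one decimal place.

Audio total: 248 + 64 = 312 kbps = 0.312 Mbps.
Total bitrate: 2.6 + 0.312 = 2.912 Mbps.
Capacity: 32 GiB = 274,878 Mb.
Recording time: 274,878 / 2.912 = 94,395 s ≈ 26.2 hours.

26.2 hours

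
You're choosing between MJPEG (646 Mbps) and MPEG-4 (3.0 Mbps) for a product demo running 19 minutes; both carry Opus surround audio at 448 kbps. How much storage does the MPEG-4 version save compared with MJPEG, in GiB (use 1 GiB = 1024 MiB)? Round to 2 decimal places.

19 min = 1140 s
Audio: 448 kbps = 0.448 Mbps.
MJPEG: 646.448 Mbps × 1140 s = 736950.7 Mb = 85.792 GiB.
MPEG-4: 3.448 Mbps × 1140 s = 3930.7 Mb = 0.458 GiB.
Saving: 85.792 − 0.458 = 85.335 GiB.

85.33 GiB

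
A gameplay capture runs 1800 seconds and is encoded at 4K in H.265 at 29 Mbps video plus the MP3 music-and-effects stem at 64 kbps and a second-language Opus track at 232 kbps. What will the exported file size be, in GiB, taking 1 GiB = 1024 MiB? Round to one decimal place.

6.1 GiB

Audio total: 64 + 232 = 296 kbps = 0.296 Mbps.
Total bitrate: 29 + 0.296 = 29.296 Mbps.
Stream data: 29.296 Mbps × 1800 s = 52732.8 Mb.
52,733 Mb = 6,591,600,000 bytes ÷ 1,073,741,824 = 6.139 GiB.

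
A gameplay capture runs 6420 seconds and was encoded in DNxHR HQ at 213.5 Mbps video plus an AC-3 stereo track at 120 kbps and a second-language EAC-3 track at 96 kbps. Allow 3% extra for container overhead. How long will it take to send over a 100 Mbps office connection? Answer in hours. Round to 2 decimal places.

3.93 hours

Audio total: 120 + 96 = 216 kbps = 0.216 Mbps.
Total bitrate: 213.716 Mbps.
File: 213.716 Mbps × 6420 s = 1372056.7 Mb.
With 3% container overhead: ×1.03. → 1413218.4 Mb.
At 100 Mbps: 1413218.4 / 100 = 14132.2 s ≈ 3.93 hours.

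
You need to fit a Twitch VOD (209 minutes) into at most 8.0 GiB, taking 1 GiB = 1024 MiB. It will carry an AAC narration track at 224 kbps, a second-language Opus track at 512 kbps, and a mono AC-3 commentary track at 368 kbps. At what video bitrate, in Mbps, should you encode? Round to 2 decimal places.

Budget: 8.0 GiB = 68719.5 Mb.
209 min = 12540 s
Total bitrate budget: 68719.5 Mb / 12540 s = 5.480 Mbps.
Audio total: 224 + 512 + 368 = 1104 kbps = 1.104 Mbps.
Video: 5.480 − 1.104 = 4.376 Mbps.

4.38 Mbps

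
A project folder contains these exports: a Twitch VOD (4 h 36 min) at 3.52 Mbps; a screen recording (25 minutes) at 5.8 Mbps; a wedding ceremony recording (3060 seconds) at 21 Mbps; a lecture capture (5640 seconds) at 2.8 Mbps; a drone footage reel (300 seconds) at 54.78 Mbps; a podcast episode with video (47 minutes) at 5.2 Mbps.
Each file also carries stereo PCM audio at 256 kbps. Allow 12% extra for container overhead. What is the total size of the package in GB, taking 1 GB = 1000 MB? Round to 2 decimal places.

Audio: 256 kbps = 0.256 Mbps.
Twitch VOD: 3.776 Mbps × 16560 s × 1.12 = 70034.2 Mb
screen recording: 6.056 Mbps × 1500 s × 1.12 = 10174.1 Mb
wedding ceremony recording: 21.256 Mbps × 3060 s × 1.12 = 72848.6 Mb
lecture capture: 3.056 Mbps × 5640 s × 1.12 = 19304.1 Mb
drone footage reel: 55.036 Mbps × 300 s × 1.12 = 18492.1 Mb
podcast episode with video: 5.456 Mbps × 2820 s × 1.12 = 17232.2 Mb
Total: 208085.3 Mb = 26010.7 MB.
= 26.01 GB.

26.01 GB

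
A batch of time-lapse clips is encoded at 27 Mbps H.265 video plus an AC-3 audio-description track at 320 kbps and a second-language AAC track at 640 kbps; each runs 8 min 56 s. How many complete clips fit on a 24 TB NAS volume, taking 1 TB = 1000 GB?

12811

8 min 56 s = 536 s
Audio total: 320 + 640 = 960 kbps = 0.960 Mbps.
Total bitrate: 27.960 Mbps.
Per item: 27.960 Mbps × 536 s = 14,987 Mb = 1,873 MB.
Capacity: 24 TB = 192,000,000 Mb; 12811.48 items → 12811 complete.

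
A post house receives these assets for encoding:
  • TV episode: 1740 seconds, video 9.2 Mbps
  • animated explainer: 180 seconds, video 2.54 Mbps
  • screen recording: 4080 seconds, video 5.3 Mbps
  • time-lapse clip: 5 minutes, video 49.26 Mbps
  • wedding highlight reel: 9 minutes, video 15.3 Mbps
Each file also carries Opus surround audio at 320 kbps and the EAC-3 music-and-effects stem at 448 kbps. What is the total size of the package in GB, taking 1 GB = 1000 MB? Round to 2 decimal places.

Audio total: 320 + 448 = 768 kbps = 0.768 Mbps.
TV episode: 9.968 Mbps × 1740 s = 17344.3 Mb
animated explainer: 3.308 Mbps × 180 s = 595.4 Mb
screen recording: 6.068 Mbps × 4080 s = 24757.4 Mb
time-lapse clip: 50.028 Mbps × 300 s = 15008.4 Mb
wedding highlight reel: 16.068 Mbps × 540 s = 8676.7 Mb
Total: 66382.3 Mb = 8297.8 MB.
= 8.298 GB.

8.30 GB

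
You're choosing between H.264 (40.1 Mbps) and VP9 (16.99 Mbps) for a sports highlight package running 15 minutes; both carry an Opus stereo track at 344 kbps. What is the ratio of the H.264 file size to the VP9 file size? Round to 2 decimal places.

2.33

15 min = 900 s
Audio: 344 kbps = 0.344 Mbps.
H.264: 40.444 Mbps × 900 s = 36399.6 Mb = 4.550 GB.
VP9: 17.334 Mbps × 900 s = 15600.6 Mb = 1.950 GB.
Ratio: 4.550 / 1.950 = 2.333.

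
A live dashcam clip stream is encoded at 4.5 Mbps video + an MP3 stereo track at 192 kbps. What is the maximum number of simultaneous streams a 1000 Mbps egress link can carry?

Audio: 192 kbps = 0.192 Mbps.
Per-viewer media rate: 4.692 Mbps.
1000 Mbps = 1,000 Mbps; 1,000 / 4.692 = 213.13 → 213 viewers.

213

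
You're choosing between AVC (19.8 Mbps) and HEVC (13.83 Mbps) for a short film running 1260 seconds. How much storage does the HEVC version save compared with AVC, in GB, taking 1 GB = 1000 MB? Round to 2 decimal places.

AVC: 19.800 Mbps × 1260 s = 24948.0 Mb = 3.119 GB.
HEVC: 13.830 Mbps × 1260 s = 17425.8 Mb = 2.178 GB.
Saving: 3.119 − 2.178 = 0.940 GB.

0.94 GB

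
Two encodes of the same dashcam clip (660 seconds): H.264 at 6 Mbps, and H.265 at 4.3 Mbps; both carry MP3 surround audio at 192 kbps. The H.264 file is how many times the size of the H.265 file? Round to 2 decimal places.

1.38

Audio: 192 kbps = 0.192 Mbps.
H.264: 6.192 Mbps × 660 s = 4086.7 Mb = 510.840 MB.
H.265: 4.492 Mbps × 660 s = 2964.7 Mb = 370.590 MB.
Ratio: 510.840 / 370.590 = 1.378.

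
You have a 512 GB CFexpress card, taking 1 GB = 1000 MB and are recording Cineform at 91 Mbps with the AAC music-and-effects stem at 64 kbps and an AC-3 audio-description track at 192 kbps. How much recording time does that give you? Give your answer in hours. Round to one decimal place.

Audio total: 64 + 192 = 256 kbps = 0.256 Mbps.
Total bitrate: 91 + 0.256 = 91.256 Mbps.
Capacity: 512 GB = 4,096,000 Mb.
Recording time: 4,096,000 / 91.256 = 44,885 s ≈ 12.5 hours.

12.5 hours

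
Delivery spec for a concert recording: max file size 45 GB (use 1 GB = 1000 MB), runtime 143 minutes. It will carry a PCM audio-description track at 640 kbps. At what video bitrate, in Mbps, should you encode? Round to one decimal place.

Budget: 45 GB = 360000.0 Mb.
143 min = 8580 s
Total bitrate budget: 360000.0 Mb / 8580 s = 41.958 Mbps.
Audio: 640 kbps = 0.640 Mbps.
Video: 41.958 − 0.640 = 41.318 Mbps.

41.3 Mbps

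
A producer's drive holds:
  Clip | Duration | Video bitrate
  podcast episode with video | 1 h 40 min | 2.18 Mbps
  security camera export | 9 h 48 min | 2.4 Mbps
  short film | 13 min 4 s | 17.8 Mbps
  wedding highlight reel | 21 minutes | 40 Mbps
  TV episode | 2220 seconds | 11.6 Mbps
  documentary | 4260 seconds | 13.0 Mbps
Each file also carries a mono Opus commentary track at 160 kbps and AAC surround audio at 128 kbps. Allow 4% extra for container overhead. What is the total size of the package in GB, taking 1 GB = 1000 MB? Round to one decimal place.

Audio total: 160 + 128 = 288 kbps = 0.288 Mbps.
podcast episode with video: 2.468 Mbps × 6000 s × 1.04 = 15400.3 Mb
security camera export: 2.688 Mbps × 35280 s × 1.04 = 98625.9 Mb
short film: 18.088 Mbps × 784 s × 1.04 = 14748.2 Mb
wedding highlight reel: 40.288 Mbps × 1260 s × 1.04 = 52793.4 Mb
TV episode: 11.888 Mbps × 2220 s × 1.04 = 27447.0 Mb
documentary: 13.288 Mbps × 4260 s × 1.04 = 58871.2 Mb
Total: 267886.1 Mb = 33485.8 MB.
= 33.49 GB.

33.5 GB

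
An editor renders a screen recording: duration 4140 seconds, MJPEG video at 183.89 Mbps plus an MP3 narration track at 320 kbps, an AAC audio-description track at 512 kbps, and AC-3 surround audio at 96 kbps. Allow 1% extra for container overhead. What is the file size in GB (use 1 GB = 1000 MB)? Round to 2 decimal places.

Audio total: 320 + 512 + 96 = 928 kbps = 0.928 Mbps.
Total bitrate: 183.89 + 0.928 = 184.818 Mbps.
Stream data: 184.818 Mbps × 4140 s = 765146.5 Mb.
With 1% container overhead: ×1.01.
772,798 Mb ÷ 8 = 96,600 MB → 96.60 GB.

96.60 GB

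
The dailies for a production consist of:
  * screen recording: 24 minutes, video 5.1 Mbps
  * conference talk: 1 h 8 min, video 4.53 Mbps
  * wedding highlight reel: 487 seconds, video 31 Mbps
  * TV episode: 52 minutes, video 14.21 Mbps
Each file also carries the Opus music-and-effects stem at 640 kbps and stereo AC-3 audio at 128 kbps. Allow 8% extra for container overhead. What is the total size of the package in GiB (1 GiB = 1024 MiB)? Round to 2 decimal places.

11.60 GiB

Audio total: 640 + 128 = 768 kbps = 0.768 Mbps.
screen recording: 5.868 Mbps × 1440 s × 1.08 = 9125.9 Mb
conference talk: 5.298 Mbps × 4080 s × 1.08 = 23345.1 Mb
wedding highlight reel: 31.768 Mbps × 487 s × 1.08 = 16708.7 Mb
TV episode: 14.978 Mbps × 3120 s × 1.08 = 50469.9 Mb
Total: 99649.6 Mb = 12456.2 MB.
= 11.60 GiB.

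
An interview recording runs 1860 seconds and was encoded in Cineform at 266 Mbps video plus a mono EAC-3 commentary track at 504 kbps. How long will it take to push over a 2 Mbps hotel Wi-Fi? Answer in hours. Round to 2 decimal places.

68.85 hours

Audio: 504 kbps = 0.504 Mbps.
Total bitrate: 266.504 Mbps.
File: 266.504 Mbps × 1860 s = 495697.4 Mb.
At 2 Mbps: 495697.4 / 2 = 247848.7 s ≈ 68.8 hours.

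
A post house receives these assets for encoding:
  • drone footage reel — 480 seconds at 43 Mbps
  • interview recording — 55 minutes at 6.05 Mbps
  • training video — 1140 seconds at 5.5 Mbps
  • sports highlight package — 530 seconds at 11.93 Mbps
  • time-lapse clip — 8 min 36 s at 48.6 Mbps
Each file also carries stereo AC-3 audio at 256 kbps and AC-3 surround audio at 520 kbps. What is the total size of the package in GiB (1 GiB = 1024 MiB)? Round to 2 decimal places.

Audio total: 256 + 520 = 776 kbps = 0.776 Mbps.
drone footage reel: 43.776 Mbps × 480 s = 21012.5 Mb
interview recording: 6.826 Mbps × 3300 s = 22525.8 Mb
training video: 6.276 Mbps × 1140 s = 7154.6 Mb
sports highlight package: 12.706 Mbps × 530 s = 6734.2 Mb
time-lapse clip: 49.376 Mbps × 516 s = 25478.0 Mb
Total: 82905.1 Mb = 10363.1 MB.
= 9.651 GiB.

9.65 GiB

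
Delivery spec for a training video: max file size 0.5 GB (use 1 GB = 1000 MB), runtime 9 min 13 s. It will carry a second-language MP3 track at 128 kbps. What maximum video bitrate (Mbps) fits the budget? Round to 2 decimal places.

7.11 Mbps

Budget: 0.5 GB = 4000.0 Mb.
9 min 13 s = 553 s
Total bitrate budget: 4000.0 Mb / 553 s = 7.233 Mbps.
Audio: 128 kbps = 0.128 Mbps.
Video: 7.233 − 0.128 = 7.105 Mbps.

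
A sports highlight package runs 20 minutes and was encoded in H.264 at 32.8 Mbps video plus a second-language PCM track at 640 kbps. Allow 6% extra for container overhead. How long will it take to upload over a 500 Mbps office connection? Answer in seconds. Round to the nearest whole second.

85 seconds

20 min = 1200 s
Audio: 640 kbps = 0.640 Mbps.
Total bitrate: 33.440 Mbps.
File: 33.440 Mbps × 1200 s = 40128.0 Mb.
With 6% container overhead: ×1.06. → 42535.7 Mb.
At 500 Mbps: 42535.7 / 500 = 85.1 s ≈ 85.1 seconds.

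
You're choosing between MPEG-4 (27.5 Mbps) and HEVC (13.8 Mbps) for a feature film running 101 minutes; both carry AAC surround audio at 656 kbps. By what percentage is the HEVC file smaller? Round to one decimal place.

48.7%

101 min = 6060 s
Audio: 656 kbps = 0.656 Mbps.
MPEG-4: 28.156 Mbps × 6060 s = 170625.4 Mb = 21.328 GB.
HEVC: 14.456 Mbps × 6060 s = 87603.4 Mb = 10.950 GB.
Reduction: (1 − 10.950/21.328) × 100 = 48.66%.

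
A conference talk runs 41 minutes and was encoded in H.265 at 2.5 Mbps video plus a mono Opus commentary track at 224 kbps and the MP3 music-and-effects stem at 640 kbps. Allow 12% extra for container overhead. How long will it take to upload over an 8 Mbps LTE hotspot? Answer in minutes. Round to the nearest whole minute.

41 min = 2460 s
Audio total: 224 + 640 = 864 kbps = 0.864 Mbps.
Total bitrate: 3.364 Mbps.
File: 3.364 Mbps × 2460 s = 8275.4 Mb.
With 12% container overhead: ×1.12. → 9268.5 Mb.
At 8 Mbps: 9268.5 / 8 = 1158.6 s ≈ 19.3 minutes.

19 minutes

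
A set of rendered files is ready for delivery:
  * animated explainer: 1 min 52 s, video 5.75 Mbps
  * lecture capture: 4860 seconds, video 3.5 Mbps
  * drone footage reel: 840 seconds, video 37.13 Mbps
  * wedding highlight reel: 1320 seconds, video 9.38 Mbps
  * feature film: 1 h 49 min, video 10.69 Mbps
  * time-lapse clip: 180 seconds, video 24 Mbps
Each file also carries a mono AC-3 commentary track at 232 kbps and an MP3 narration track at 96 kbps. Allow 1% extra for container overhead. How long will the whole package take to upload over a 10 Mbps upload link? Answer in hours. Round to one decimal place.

Audio total: 232 + 96 = 328 kbps = 0.328 Mbps.
animated explainer: 6.078 Mbps × 112 s × 1.01 = 687.5 Mb
lecture capture: 3.828 Mbps × 4860 s × 1.01 = 18790.1 Mb
drone footage reel: 37.458 Mbps × 840 s × 1.01 = 31779.4 Mb
wedding highlight reel: 9.708 Mbps × 1320 s × 1.01 = 12942.7 Mb
feature film: 11.018 Mbps × 6540 s × 1.01 = 72778.3 Mb
time-lapse clip: 24.328 Mbps × 180 s × 1.01 = 4422.8 Mb
Total: 141400.9 Mb = 17675.1 MB.
At 10 Mbps: 141400.9 / 10 = 14140 s ≈ 3.93 hours.

3.9 hours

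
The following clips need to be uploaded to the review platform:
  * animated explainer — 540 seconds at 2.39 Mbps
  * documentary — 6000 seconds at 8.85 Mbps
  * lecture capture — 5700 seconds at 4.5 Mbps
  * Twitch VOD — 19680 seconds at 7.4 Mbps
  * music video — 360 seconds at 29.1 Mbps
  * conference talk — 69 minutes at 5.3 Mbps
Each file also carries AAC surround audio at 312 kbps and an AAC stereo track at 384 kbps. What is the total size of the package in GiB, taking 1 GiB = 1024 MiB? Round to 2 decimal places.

33.00 GiB

Audio total: 312 + 384 = 696 kbps = 0.696 Mbps.
animated explainer: 3.086 Mbps × 540 s = 1666.4 Mb
documentary: 9.546 Mbps × 6000 s = 57276.0 Mb
lecture capture: 5.196 Mbps × 5700 s = 29617.2 Mb
Twitch VOD: 8.096 Mbps × 19680 s = 159329.3 Mb
music video: 29.796 Mbps × 360 s = 10726.6 Mb
conference talk: 5.996 Mbps × 4140 s = 24823.4 Mb
Total: 283438.9 Mb = 35429.9 MB.
= 33.00 GiB.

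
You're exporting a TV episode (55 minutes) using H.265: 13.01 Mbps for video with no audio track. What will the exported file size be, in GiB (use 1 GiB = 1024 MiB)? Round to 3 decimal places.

4.998 GiB

55 min = 3300 s
Total bitrate: 13.01 Mbps.
Stream data: 13.010 Mbps × 3300 s = 42933.0 Mb.
42,933 Mb = 5,366,625,000 bytes ÷ 1,073,741,824 = 4.998 GiB.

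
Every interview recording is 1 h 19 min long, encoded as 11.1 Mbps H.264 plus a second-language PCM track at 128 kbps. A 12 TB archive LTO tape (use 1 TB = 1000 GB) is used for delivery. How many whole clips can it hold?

1 h 19 min = 79 min = 4740 s
Audio: 128 kbps = 0.128 Mbps.
Total bitrate: 11.228 Mbps.
Per item: 11.228 Mbps × 4740 s = 53,221 Mb = 6,653 MB.
Capacity: 12 TB = 96,000,000 Mb; 1803.81 items → 1803 complete.

1803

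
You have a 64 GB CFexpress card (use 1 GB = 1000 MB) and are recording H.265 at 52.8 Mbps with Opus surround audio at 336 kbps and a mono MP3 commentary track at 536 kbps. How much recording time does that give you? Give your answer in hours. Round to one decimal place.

Audio total: 336 + 536 = 872 kbps = 0.872 Mbps.
Total bitrate: 52.8 + 0.872 = 53.672 Mbps.
Capacity: 64 GB = 512,000 Mb.
Recording time: 512,000 / 53.672 = 9,539 s ≈ 2.65 hours.

2.6 hours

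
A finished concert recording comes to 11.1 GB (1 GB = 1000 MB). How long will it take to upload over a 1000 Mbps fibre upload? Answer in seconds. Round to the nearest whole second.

File: 11.1 GB = 88800.0 Mb.
At 1000 Mbps: 88800.0 / 1000 = 88.8 s ≈ 88.8 seconds.

89 seconds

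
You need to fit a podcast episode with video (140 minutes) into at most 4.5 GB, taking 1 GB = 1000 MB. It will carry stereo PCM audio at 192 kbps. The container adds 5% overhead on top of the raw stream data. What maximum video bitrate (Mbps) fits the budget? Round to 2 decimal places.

Budget: 4.5 GB = 36000.0 Mb.
Stream payload after overhead: 36000.0 / 1.05 = 34285.7 Mb.
140 min = 8400 s
Total bitrate budget: 34285.7 Mb / 8400 s = 4.082 Mbps.
Audio: 192 kbps = 0.192 Mbps.
Video: 4.082 − 0.192 = 3.890 Mbps.

3.89 Mbps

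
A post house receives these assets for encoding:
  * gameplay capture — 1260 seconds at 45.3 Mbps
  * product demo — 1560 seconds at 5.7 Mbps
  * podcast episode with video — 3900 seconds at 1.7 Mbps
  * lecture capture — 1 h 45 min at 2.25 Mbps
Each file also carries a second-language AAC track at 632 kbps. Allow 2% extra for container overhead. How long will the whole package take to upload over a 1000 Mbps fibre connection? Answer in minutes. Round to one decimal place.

Audio: 632 kbps = 0.632 Mbps.
gameplay capture: 45.932 Mbps × 1260 s × 1.02 = 59031.8 Mb
product demo: 6.332 Mbps × 1560 s × 1.02 = 10075.5 Mb
podcast episode with video: 2.332 Mbps × 3900 s × 1.02 = 9276.7 Mb
lecture capture: 2.882 Mbps × 6300 s × 1.02 = 18519.7 Mb
Total: 96903.7 Mb = 12113.0 MB.
At 1000 Mbps: 96903.7 / 1000 = 97 s ≈ 1.62 minutes.

1.6 minutes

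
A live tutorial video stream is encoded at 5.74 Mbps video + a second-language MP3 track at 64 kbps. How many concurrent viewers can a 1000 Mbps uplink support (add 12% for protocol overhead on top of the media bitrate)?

Audio: 64 kbps = 0.064 Mbps.
Per-viewer media rate: 5.804 Mbps.
On the wire with 12% overhead: 6.500 Mbps.
1000 Mbps = 1,000 Mbps; 1,000 / 6.500 = 153.83 → 153 viewers.

153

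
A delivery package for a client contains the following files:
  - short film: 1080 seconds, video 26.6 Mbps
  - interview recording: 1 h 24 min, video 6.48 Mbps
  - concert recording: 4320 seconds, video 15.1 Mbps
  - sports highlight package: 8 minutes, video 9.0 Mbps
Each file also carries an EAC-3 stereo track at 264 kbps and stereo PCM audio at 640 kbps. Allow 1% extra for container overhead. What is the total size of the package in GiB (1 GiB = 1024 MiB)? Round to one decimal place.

Audio total: 264 + 640 = 904 kbps = 0.904 Mbps.
short film: 27.504 Mbps × 1080 s × 1.01 = 30001.4 Mb
interview recording: 7.384 Mbps × 5040 s × 1.01 = 37587.5 Mb
concert recording: 16.004 Mbps × 4320 s × 1.01 = 69828.7 Mb
sports highlight package: 9.904 Mbps × 480 s × 1.01 = 4801.5 Mb
Total: 142219.0 Mb = 17777.4 MB.
= 16.56 GiB.

16.6 GiB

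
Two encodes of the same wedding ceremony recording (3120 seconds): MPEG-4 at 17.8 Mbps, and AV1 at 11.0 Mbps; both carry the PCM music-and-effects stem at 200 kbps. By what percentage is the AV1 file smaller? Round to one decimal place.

37.8%

Audio: 200 kbps = 0.200 Mbps.
MPEG-4: 18.000 Mbps × 3120 s = 56160.0 Mb = 7.020 GB.
AV1: 11.200 Mbps × 3120 s = 34944.0 Mb = 4.368 GB.
Reduction: (1 − 4.368/7.020) × 100 = 37.78%.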